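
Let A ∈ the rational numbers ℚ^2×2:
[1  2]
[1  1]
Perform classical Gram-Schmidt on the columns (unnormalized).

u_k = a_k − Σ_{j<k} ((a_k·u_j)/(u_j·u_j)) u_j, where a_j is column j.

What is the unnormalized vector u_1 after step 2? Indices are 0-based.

Step 1: u_0 = a_0 = (1, 1).
Step 2: u_1 = a_1 − (3/2)·u_0 = (1/2, -1/2).

u_1 = (1/2, -1/2)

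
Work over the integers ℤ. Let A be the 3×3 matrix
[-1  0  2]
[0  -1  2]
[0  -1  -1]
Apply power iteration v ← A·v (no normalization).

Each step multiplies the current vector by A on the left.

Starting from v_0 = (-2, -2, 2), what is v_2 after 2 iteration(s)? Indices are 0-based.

v_2 = (-6, -6, -6)

v_0 = (-2, -2, 2).
v_1 = A·v_0 = (6, 6, 0).
v_2 = A·v_1 = (-6, -6, -6).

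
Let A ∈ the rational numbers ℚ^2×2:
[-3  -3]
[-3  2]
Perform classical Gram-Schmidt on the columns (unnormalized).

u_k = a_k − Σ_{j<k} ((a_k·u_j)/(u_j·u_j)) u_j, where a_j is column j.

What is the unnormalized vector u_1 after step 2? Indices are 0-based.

u_1 = (-5/2, 5/2)

Step 1: u_0 = a_0 = (-3, -3).
Step 2: u_1 = a_1 − (1/6)·u_0 = (-5/2, 5/2).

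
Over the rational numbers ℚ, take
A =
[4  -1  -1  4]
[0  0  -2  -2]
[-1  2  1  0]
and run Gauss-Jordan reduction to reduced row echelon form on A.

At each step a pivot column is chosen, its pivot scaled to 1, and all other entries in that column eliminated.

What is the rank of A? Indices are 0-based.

rank = 3

step 1: normalize row 0 (÷4) = (1, -1/4, -1/4, 1)
  row 2: subtract -1×row0 = (0, 7/4, 3/4, 1)
step 2: exchange rows 1,2
step 2: normalize row 1 (÷7/4) = (0, 1, 3/7, 4/7)
  row 0: subtract -1/4×row1 = (1, 0, -1/7, 8/7)
step 3: normalize row 2 (÷-2) = (0, 0, 1, 1)
  row 0: subtract -1/7×row2 = (1, 0, 0, 9/7)
  row 1: subtract 3/7×row2 = (0, 1, 0, 1/7)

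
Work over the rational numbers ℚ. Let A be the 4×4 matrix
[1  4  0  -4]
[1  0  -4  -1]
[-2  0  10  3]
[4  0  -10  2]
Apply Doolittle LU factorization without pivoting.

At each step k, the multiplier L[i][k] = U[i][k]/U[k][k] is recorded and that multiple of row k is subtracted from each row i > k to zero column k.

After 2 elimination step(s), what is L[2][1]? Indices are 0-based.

[col 0] pivot 1
  R1 -= 1*R0 → (0, -4, -4, 3)  (L[1][0] := 1)
  R2 -= -2*R0 → (0, 8, 10, -5)  (L[2][0] := -2)
  R3 -= 4*R0 → (0, -16, -10, 18)  (L[3][0] := 4)
[col 1] pivot -4
  R2 -= -2*R1 → (0, 0, 2, 1)  (L[2][1] := -2)
  R3 -= 4*R1 → (0, 0, 6, 6)  (L[3][1] := 4)

L[2][1] = -2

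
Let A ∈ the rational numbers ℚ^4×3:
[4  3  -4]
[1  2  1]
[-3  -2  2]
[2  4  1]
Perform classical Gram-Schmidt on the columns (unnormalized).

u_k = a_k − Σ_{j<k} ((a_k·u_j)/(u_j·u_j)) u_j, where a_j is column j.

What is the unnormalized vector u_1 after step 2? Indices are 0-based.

u_1 = (-11/15, 16/15, 4/5, 32/15)

Step 1: u_0 = a_0 = (4, 1, -3, 2).
Step 2: u_1 = a_1 − (14/15)·u_0 = (-11/15, 16/15, 4/5, 32/15).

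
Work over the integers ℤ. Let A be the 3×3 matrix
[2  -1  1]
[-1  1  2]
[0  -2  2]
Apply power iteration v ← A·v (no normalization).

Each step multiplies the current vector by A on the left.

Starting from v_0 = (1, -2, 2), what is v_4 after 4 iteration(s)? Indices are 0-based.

v_0 = (1, -2, 2).
v_1 = A·v_0 = (6, 1, 8).
v_2 = A·v_1 = (19, 11, 14).
v_3 = A·v_2 = (41, 20, 6).
v_4 = A·v_3 = (68, -9, -28).

v_4 = (68, -9, -28)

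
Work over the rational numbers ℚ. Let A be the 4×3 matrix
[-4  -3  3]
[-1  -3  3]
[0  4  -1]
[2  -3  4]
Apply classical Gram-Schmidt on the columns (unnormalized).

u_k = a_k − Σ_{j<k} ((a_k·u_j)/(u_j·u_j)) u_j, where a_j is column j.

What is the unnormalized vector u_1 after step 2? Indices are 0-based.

u_1 = (-9/7, -18/7, 4, -27/7)

Step 1: u_0 = a_0 = (-4, -1, 0, 2).
Step 2: u_1 = a_1 − (3/7)·u_0 = (-9/7, -18/7, 4, -27/7).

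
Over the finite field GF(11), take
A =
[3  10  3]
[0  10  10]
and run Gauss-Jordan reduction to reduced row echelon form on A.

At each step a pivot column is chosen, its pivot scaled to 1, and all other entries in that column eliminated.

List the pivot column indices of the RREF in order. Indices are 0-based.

step 1: normalize row 0 (÷3) = (1, 7, 1)
step 2: normalize row 1 (÷10) = (0, 1, 1)
  row 0: subtract 7×row1 = (1, 0, 5)

pivot columns: 0, 1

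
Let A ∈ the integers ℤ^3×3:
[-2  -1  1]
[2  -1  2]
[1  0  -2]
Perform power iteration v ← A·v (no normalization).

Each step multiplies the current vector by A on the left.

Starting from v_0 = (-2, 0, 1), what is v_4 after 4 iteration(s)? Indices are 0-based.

v_0 = (-2, 0, 1).
v_1 = A·v_0 = (5, -2, -4).
v_2 = A·v_1 = (-12, 4, 13).
v_3 = A·v_2 = (33, -2, -38).
v_4 = A·v_3 = (-102, -8, 109).

v_4 = (-102, -8, 109)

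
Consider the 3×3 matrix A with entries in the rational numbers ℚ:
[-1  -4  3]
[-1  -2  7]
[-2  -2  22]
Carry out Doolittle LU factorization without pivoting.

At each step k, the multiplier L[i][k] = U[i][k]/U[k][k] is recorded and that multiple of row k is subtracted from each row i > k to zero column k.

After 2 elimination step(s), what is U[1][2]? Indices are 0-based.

U[1][2] = 4

Step 1: pivot at (0,0) is -1.
  row1 ← row1 − (1)·row0  ⇒  L[1][0]=1, U row1=(0, 2, 4)
  row2 ← row2 − (2)·row0  ⇒  L[2][0]=2, U row2=(0, 6, 16)
Step 2: pivot at (1,1) is 2.
  row2 ← row2 − (3)·row1  ⇒  L[2][1]=3, U row2=(0, 0, 4)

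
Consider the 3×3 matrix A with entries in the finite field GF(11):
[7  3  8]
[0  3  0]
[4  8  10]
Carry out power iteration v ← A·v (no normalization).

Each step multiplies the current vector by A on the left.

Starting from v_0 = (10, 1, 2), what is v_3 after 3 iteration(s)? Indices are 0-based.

v_0 = (10, 1, 2).
v_1 = A·v_0 = (1, 3, 2).
v_2 = A·v_1 = (10, 9, 4).
v_3 = A·v_2 = (8, 5, 9).

v_3 = (8, 5, 9)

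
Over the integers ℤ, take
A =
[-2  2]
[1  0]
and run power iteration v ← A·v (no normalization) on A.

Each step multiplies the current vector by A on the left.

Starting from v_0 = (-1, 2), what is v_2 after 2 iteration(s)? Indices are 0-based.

v_0 = (-1, 2).
v_1 = A·v_0 = (6, -1).
v_2 = A·v_1 = (-14, 6).

v_2 = (-14, 6)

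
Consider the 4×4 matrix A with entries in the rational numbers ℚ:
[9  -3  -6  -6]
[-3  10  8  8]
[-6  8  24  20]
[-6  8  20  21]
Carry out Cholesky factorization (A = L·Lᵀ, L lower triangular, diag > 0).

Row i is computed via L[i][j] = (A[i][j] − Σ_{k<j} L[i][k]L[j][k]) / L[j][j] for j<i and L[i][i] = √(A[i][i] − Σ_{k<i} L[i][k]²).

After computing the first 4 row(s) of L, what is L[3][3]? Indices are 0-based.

Step 1: L[0][0] = √(9) = 3.
  L[1][0] = (-3) / L[0][0] = -1.
Step 2: L[1][1] = √(9) = 3.
  L[2][0] = (-6) / L[0][0] = -2.
  L[2][1] = (6) / L[1][1] = 2.
Step 3: L[2][2] = √(16) = 4.
  L[3][0] = (-6) / L[0][0] = -2.
  L[3][1] = (6) / L[1][1] = 2.
  L[3][2] = (12) / L[2][2] = 3.
Step 4: L[3][3] = √(4) = 2.

L[3][3] = 2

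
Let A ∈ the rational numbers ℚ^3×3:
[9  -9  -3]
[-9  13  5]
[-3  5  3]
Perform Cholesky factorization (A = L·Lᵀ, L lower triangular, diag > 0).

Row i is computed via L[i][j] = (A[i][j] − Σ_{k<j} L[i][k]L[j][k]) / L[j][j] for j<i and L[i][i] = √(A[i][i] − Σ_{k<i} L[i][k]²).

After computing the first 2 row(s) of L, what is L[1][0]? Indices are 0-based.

L[1][0] = -3

Step 1: L[0][0] = √(9) = 3.
  L[1][0] = (-9) / L[0][0] = -3.
Step 2: L[1][1] = √(4) = 2.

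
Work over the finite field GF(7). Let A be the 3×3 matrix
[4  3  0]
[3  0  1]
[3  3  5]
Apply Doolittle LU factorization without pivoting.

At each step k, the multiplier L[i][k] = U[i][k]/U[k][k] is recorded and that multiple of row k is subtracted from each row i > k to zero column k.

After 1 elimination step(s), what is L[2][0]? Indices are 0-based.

[col 0] pivot 4
  R1 -= 6*R0 → (0, 3, 1)  (L[1][0] := 6)
  R2 -= 6*R0 → (0, 6, 5)  (L[2][0] := 6)

L[2][0] = 6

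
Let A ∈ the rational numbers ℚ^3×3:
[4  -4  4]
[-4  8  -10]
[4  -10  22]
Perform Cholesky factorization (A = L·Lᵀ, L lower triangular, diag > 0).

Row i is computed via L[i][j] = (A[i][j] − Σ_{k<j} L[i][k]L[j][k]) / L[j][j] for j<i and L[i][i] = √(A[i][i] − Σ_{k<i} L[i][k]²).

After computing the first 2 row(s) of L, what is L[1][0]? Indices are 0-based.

L[1][0] = -2

Step 1: L[0][0] = √(4) = 2.
  L[1][0] = (-4) / L[0][0] = -2.
Step 2: L[1][1] = √(4) = 2.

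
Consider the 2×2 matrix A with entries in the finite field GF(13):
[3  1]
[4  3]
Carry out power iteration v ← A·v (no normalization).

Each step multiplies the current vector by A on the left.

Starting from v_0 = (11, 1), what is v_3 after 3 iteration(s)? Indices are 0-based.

v_0 = (11, 1).
v_1 = A·v_0 = (8, 8).
v_2 = A·v_1 = (6, 4).
v_3 = A·v_2 = (9, 10).

v_3 = (9, 10)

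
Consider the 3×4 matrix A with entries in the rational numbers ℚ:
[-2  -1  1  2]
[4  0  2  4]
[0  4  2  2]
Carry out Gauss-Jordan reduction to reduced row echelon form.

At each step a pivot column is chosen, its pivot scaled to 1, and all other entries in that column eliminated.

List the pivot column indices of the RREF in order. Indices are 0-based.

pivot columns: 0, 1, 2

[1] R0 /= -2  ⇒  (1, 1/2, -1/2, -1)
     R1 -= 4·R0  ⇒  (0, -2, 4, 8)
[2] R1 /= -2  ⇒  (0, 1, -2, -4)
     R0 -= 1/2·R1  ⇒  (1, 0, 1/2, 1)
     R2 -= 4·R1  ⇒  (0, 0, 10, 18)
[3] R2 /= 10  ⇒  (0, 0, 1, 9/5)
     R0 -= 1/2·R2  ⇒  (1, 0, 0, 1/10)
     R1 -= -2·R2  ⇒  (0, 1, 0, -2/5)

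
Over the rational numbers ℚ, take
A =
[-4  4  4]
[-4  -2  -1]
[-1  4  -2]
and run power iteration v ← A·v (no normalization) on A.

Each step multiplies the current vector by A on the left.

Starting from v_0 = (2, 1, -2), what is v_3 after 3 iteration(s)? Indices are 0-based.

v_0 = (2, 1, -2).
v_1 = A·v_0 = (-12, -8, 6).
v_2 = A·v_1 = (40, 58, -32).
v_3 = A·v_2 = (-56, -244, 256).

v_3 = (-56, -244, 256)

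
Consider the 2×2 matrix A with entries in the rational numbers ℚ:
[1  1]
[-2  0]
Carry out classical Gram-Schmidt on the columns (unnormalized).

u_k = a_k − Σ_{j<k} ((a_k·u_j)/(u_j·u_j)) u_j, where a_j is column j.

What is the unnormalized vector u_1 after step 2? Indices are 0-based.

u_1 = (4/5, 2/5)

Step 1: u_0 = a_0 = (1, -2).
Step 2: u_1 = a_1 − (1/5)·u_0 = (4/5, 2/5).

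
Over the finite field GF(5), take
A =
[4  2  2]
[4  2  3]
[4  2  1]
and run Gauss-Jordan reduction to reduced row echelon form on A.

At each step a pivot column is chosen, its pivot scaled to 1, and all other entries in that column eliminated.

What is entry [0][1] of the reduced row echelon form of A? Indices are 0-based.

M[0][1] = 3

pivot(0,0)=4: scale R0 → (1, 3, 3)
  clear (1,0): R1 −= (4)R0 → (0, 0, 1)
  clear (2,0): R2 −= (4)R0 → (0, 0, 4)
col 1: no nonzero at/below row 1; advance.
pivot(1,2)=1: scale R1 → (0, 0, 1)
  clear (0,2): R0 −= (3)R1 → (1, 3, 0)
  clear (2,2): R2 −= (4)R1 → (0, 0, 0)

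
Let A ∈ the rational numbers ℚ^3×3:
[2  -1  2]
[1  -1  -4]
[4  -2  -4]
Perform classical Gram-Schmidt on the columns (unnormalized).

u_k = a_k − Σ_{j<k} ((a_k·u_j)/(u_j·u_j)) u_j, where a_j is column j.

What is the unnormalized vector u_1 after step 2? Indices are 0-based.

u_1 = (1/21, -10/21, 2/21)

Step 1: u_0 = a_0 = (2, 1, 4).
Step 2: u_1 = a_1 − (-11/21)·u_0 = (1/21, -10/21, 2/21).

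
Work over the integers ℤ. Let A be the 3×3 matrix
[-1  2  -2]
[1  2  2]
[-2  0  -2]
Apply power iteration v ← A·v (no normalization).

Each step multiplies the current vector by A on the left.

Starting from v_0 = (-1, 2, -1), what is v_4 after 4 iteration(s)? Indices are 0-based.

v_0 = (-1, 2, -1).
v_1 = A·v_0 = (7, 1, 4).
v_2 = A·v_1 = (-13, 17, -22).
v_3 = A·v_2 = (91, -23, 70).
v_4 = A·v_3 = (-277, 185, -322).

v_4 = (-277, 185, -322)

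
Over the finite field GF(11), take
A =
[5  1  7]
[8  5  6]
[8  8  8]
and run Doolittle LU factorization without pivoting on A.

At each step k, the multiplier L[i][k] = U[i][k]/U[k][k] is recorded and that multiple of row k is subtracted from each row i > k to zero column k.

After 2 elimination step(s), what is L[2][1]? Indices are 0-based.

[col 0] pivot 5
  R1 -= 6*R0 → (0, 10, 8)  (L[1][0] := 6)
  R2 -= 6*R0 → (0, 2, 10)  (L[2][0] := 6)
[col 1] pivot 10
  R2 -= 9*R1 → (0, 0, 4)  (L[2][1] := 9)

L[2][1] = 9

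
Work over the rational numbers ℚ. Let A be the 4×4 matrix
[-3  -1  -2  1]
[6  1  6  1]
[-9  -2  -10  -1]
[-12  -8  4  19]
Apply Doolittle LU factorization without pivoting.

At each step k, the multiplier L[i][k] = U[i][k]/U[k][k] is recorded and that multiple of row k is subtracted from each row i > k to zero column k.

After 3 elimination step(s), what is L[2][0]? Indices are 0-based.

L[2][0] = 3

[col 0] pivot -3
  R1 -= -2*R0 → (0, -1, 2, 3)  (L[1][0] := -2)
  R2 -= 3*R0 → (0, 1, -4, -4)  (L[2][0] := 3)
  R3 -= 4*R0 → (0, -4, 12, 15)  (L[3][0] := 4)
[col 1] pivot -1
  R2 -= -1*R1 → (0, 0, -2, -1)  (L[2][1] := -1)
  R3 -= 4*R1 → (0, 0, 4, 3)  (L[3][1] := 4)
[col 2] pivot -2
  R3 -= -2*R2 → (0, 0, 0, 1)  (L[3][2] := -2)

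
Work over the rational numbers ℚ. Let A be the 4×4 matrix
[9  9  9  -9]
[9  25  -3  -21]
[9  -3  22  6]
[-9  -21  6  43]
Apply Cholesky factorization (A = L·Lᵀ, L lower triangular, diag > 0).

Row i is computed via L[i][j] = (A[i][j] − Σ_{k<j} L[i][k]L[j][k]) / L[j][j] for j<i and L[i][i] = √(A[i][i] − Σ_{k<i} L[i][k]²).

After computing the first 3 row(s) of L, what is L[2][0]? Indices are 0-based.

Step 1: L[0][0] = √(9) = 3.
  L[1][0] = (9) / L[0][0] = 3.
Step 2: L[1][1] = √(16) = 4.
  L[2][0] = (9) / L[0][0] = 3.
  L[2][1] = (-12) / L[1][1] = -3.
Step 3: L[2][2] = √(4) = 2.

L[2][0] = 3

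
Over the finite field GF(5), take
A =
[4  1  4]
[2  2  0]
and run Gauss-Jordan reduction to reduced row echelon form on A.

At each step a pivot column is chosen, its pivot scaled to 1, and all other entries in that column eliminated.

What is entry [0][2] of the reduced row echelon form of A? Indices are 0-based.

M[0][2] = 3

[1] R0 /= 4  ⇒  (1, 4, 1)
     R1 -= 2·R0  ⇒  (0, 4, 3)
[2] R1 /= 4  ⇒  (0, 1, 2)
     R0 -= 4·R1  ⇒  (1, 0, 3)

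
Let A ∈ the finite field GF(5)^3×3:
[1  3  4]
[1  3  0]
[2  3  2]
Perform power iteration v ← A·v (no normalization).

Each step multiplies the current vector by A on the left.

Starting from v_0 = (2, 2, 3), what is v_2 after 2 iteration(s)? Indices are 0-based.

v_2 = (3, 4, 1)

v_0 = (2, 2, 3).
v_1 = A·v_0 = (0, 3, 1).
v_2 = A·v_1 = (3, 4, 1).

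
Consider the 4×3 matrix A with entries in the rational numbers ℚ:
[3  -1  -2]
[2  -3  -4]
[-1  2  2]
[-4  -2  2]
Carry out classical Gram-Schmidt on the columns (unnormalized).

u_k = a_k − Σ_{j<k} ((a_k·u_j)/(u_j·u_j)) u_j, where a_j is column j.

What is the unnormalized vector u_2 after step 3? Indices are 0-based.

Step 1: u_0 = a_0 = (3, 2, -1, -4).
Step 2: u_1 = a_1 − (-1/10)·u_0 = (-7/10, -14/5, 19/10, -12/5).
Step 3: u_2 = a_2 − (-4/5)·u_0 − (116/177)·u_1 = (152/177, -100/177, -8/177, 22/59).

u_2 = (152/177, -100/177, -8/177, 22/59)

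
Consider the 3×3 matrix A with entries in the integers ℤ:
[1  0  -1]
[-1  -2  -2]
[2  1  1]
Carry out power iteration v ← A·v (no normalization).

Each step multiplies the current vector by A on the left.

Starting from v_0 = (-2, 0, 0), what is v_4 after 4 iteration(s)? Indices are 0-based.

v_4 = (4, -12, 18)

v_0 = (-2, 0, 0).
v_1 = A·v_0 = (-2, 2, -4).
v_2 = A·v_1 = (2, 6, -6).
v_3 = A·v_2 = (8, -2, 4).
v_4 = A·v_3 = (4, -12, 18).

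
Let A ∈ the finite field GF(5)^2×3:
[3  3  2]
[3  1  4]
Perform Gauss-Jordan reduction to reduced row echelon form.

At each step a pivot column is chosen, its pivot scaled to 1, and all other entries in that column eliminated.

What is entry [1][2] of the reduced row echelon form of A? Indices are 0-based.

step 1: normalize row 0 (÷3) = (1, 1, 4)
  row 1: subtract 3×row0 = (0, 3, 2)
step 2: normalize row 1 (÷3) = (0, 1, 4)
  row 0: subtract 1×row1 = (1, 0, 0)

M[1][2] = 4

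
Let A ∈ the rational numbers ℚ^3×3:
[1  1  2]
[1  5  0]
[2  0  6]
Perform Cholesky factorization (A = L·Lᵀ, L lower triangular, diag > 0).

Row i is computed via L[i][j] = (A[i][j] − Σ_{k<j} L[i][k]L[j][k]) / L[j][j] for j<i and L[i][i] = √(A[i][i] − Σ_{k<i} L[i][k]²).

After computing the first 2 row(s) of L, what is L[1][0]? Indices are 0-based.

Step 1: L[0][0] = √(1) = 1.
  L[1][0] = (1) / L[0][0] = 1.
Step 2: L[1][1] = √(4) = 2.

L[1][0] = 1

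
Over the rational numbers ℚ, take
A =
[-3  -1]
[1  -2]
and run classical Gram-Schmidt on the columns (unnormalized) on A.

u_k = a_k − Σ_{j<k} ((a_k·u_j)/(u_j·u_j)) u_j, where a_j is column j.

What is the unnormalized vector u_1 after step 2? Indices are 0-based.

Step 1: u_0 = a_0 = (-3, 1).
Step 2: u_1 = a_1 − (1/10)·u_0 = (-7/10, -21/10).

u_1 = (-7/10, -21/10)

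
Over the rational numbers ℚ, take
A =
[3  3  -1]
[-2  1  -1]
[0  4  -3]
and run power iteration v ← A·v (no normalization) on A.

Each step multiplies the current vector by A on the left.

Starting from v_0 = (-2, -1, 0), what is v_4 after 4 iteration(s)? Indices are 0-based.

v_0 = (-2, -1, 0).
v_1 = A·v_0 = (-9, 3, -4).
v_2 = A·v_1 = (-14, 25, 24).
v_3 = A·v_2 = (9, 29, 28).
v_4 = A·v_3 = (86, -17, 32).

v_4 = (86, -17, 32)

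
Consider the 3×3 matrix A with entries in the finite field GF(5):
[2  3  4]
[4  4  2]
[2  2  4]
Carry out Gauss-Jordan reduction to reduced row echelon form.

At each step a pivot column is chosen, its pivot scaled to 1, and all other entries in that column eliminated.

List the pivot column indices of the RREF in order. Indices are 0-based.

pivot(0,0)=2: scale R0 → (1, 4, 2)
  clear (1,0): R1 −= (4)R0 → (0, 3, 4)
  clear (2,0): R2 −= (2)R0 → (0, 4, 0)
pivot(1,1)=3: scale R1 → (0, 1, 3)
  clear (0,1): R0 −= (4)R1 → (1, 0, 0)
  clear (2,1): R2 −= (4)R1 → (0, 0, 3)
pivot(2,2)=3: scale R2 → (0, 0, 1)
  clear (1,2): R1 −= (3)R2 → (0, 1, 0)

pivot columns: 0, 1, 2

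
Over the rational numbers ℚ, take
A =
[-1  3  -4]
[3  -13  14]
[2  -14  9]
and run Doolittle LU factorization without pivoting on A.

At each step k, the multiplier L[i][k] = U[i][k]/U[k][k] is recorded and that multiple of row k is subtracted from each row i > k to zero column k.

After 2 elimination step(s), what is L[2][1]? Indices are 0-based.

L[2][1] = 2

[col 0] pivot -1
  R1 -= -3*R0 → (0, -4, 2)  (L[1][0] := -3)
  R2 -= -2*R0 → (0, -8, 1)  (L[2][0] := -2)
[col 1] pivot -4
  R2 -= 2*R1 → (0, 0, -3)  (L[2][1] := 2)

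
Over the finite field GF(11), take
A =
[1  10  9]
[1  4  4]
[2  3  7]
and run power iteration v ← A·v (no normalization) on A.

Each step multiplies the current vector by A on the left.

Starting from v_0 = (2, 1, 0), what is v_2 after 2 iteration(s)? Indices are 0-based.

v_0 = (2, 1, 0).
v_1 = A·v_0 = (1, 6, 7).
v_2 = A·v_1 = (3, 9, 3).

v_2 = (3, 9, 3)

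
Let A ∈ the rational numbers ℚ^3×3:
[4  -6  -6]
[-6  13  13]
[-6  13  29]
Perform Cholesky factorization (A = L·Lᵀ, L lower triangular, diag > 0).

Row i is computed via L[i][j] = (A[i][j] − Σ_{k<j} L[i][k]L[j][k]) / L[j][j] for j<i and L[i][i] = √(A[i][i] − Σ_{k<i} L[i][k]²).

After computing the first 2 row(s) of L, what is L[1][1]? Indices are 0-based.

Step 1: L[0][0] = √(4) = 2.
  L[1][0] = (-6) / L[0][0] = -3.
Step 2: L[1][1] = √(4) = 2.

L[1][1] = 2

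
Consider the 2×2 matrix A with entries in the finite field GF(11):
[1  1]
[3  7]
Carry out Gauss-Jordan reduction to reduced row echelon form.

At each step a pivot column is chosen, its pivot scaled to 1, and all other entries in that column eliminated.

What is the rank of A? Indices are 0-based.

rank = 2

[1] R0 /= 1  ⇒  (1, 1)
     R1 -= 3·R0  ⇒  (0, 4)
[2] R1 /= 4  ⇒  (0, 1)
     R0 -= 1·R1  ⇒  (1, 0)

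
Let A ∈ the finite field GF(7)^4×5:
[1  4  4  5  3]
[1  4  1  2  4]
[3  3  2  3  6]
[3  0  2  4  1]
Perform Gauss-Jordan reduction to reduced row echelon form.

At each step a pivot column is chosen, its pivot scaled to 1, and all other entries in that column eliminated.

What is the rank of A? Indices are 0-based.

rank = 4

step 1: normalize row 0 (÷1) = (1, 4, 4, 5, 3)
  row 1: subtract 1×row0 = (0, 0, 4, 4, 1)
  row 2: subtract 3×row0 = (0, 5, 4, 2, 4)
  row 3: subtract 3×row0 = (0, 2, 4, 3, 6)
step 2: exchange rows 1,2
step 2: normalize row 1 (÷5) = (0, 1, 5, 6, 5)
  row 0: subtract 4×row1 = (1, 0, 5, 2, 4)
  row 3: subtract 2×row1 = (0, 0, 1, 5, 3)
step 3: normalize row 2 (÷4) = (0, 0, 1, 1, 2)
  row 0: subtract 5×row2 = (1, 0, 0, 4, 1)
  row 1: subtract 5×row2 = (0, 1, 0, 1, 2)
  row 3: subtract 1×row2 = (0, 0, 0, 4, 1)
step 4: normalize row 3 (÷4) = (0, 0, 0, 1, 2)
  row 0: subtract 4×row3 = (1, 0, 0, 0, 0)
  row 1: subtract 1×row3 = (0, 1, 0, 0, 0)
  row 2: subtract 1×row3 = (0, 0, 1, 0, 0)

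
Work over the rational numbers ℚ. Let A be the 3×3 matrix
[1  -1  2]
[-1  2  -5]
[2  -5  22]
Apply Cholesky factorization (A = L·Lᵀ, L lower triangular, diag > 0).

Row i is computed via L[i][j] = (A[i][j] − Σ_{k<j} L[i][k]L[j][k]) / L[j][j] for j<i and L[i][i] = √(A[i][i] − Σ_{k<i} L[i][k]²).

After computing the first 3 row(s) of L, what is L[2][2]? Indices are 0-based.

Step 1: L[0][0] = √(1) = 1.
  L[1][0] = (-1) / L[0][0] = -1.
Step 2: L[1][1] = √(1) = 1.
  L[2][0] = (2) / L[0][0] = 2.
  L[2][1] = (-3) / L[1][1] = -3.
Step 3: L[2][2] = √(9) = 3.

L[2][2] = 3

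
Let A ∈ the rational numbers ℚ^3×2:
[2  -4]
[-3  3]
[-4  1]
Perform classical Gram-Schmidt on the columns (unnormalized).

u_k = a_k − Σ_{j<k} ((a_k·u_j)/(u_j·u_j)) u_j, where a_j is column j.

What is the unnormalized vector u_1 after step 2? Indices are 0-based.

u_1 = (-74/29, 24/29, -55/29)

Step 1: u_0 = a_0 = (2, -3, -4).
Step 2: u_1 = a_1 − (-21/29)·u_0 = (-74/29, 24/29, -55/29).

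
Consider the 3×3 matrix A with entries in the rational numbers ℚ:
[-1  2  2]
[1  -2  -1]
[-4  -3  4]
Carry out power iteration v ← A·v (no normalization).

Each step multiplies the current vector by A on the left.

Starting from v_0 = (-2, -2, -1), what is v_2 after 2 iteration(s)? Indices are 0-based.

v_0 = (-2, -2, -1).
v_1 = A·v_0 = (-4, 3, 10).
v_2 = A·v_1 = (30, -20, 47).

v_2 = (30, -20, 47)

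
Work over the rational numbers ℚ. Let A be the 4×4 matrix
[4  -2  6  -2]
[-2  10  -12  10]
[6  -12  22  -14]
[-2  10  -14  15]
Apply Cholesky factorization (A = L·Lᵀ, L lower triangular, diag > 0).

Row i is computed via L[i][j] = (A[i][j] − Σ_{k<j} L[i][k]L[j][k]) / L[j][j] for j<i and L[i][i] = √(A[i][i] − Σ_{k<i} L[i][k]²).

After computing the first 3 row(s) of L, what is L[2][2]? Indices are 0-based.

Step 1: L[0][0] = √(4) = 2.
  L[1][0] = (-2) / L[0][0] = -1.
Step 2: L[1][1] = √(9) = 3.
  L[2][0] = (6) / L[0][0] = 3.
  L[2][1] = (-9) / L[1][1] = -3.
Step 3: L[2][2] = √(4) = 2.

L[2][2] = 2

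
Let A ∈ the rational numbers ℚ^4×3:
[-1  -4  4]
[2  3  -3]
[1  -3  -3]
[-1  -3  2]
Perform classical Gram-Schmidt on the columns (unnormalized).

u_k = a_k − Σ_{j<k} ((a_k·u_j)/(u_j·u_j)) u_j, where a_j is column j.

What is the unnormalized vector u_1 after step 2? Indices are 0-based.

u_1 = (-18/7, 1/7, -31/7, -11/7)

Step 1: u_0 = a_0 = (-1, 2, 1, -1).
Step 2: u_1 = a_1 − (10/7)·u_0 = (-18/7, 1/7, -31/7, -11/7).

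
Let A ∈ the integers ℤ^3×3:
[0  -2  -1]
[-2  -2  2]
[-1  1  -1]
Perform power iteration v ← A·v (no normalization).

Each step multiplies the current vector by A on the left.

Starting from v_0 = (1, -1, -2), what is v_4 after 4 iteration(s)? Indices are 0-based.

v_4 = (64, 48, -40)

v_0 = (1, -1, -2).
v_1 = A·v_0 = (4, -4, 0).
v_2 = A·v_1 = (8, 0, -8).
v_3 = A·v_2 = (8, -32, 0).
v_4 = A·v_3 = (64, 48, -40).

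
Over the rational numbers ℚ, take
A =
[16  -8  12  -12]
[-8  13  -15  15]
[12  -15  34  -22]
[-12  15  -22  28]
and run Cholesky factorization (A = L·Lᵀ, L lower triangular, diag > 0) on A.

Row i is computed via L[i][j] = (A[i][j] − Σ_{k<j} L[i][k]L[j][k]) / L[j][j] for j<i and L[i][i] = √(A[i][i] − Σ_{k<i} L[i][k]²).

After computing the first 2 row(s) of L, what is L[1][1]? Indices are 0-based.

Step 1: L[0][0] = √(16) = 4.
  L[1][0] = (-8) / L[0][0] = -2.
Step 2: L[1][1] = √(9) = 3.

L[1][1] = 3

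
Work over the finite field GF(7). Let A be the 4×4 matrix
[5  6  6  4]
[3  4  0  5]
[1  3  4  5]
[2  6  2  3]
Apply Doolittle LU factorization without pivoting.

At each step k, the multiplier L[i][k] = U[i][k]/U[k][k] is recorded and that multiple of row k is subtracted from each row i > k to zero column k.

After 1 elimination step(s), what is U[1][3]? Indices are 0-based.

U[1][3] = 4

[col 0] pivot 5
  R1 -= 2*R0 → (0, 6, 2, 4)  (L[1][0] := 2)
  R2 -= 3*R0 → (0, 6, 0, 0)  (L[2][0] := 3)
  R3 -= 6*R0 → (0, 5, 1, 0)  (L[3][0] := 6)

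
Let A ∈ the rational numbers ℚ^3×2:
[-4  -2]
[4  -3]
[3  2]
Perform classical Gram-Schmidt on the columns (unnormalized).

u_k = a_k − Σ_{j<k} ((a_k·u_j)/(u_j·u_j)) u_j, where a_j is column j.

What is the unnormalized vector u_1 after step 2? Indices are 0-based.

Step 1: u_0 = a_0 = (-4, 4, 3).
Step 2: u_1 = a_1 − (2/41)·u_0 = (-74/41, -131/41, 76/41).

u_1 = (-74/41, -131/41, 76/41)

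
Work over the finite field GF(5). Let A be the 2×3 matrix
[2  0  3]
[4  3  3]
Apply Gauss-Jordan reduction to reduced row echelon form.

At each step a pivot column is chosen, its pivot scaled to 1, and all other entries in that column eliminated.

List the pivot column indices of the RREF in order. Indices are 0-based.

pivot columns: 0, 1

[1] R0 /= 2  ⇒  (1, 0, 4)
     R1 -= 4·R0  ⇒  (0, 3, 2)
[2] R1 /= 3  ⇒  (0, 1, 4)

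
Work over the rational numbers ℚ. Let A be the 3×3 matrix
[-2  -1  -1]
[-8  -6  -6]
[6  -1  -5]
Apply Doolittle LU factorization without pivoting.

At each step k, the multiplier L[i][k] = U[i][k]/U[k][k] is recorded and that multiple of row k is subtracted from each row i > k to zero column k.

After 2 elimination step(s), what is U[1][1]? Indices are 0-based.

k=0: U[0][0]=-2
  eliminate (1,0): mult=4, new row 1: (0, -2, -2); set L[1][0]=4
  eliminate (2,0): mult=-3, new row 2: (0, -4, -8); set L[2][0]=-3
k=1: U[1][1]=-2
  eliminate (2,1): mult=2, new row 2: (0, 0, -4); set L[2][1]=2

U[1][1] = -2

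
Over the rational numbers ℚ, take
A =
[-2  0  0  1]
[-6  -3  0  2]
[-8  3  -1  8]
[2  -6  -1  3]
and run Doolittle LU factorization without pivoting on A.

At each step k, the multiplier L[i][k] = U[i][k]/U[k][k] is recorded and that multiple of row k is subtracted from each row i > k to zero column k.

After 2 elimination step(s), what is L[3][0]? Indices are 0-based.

L[3][0] = -1

Step 1: pivot at (0,0) is -2.
  row1 ← row1 − (3)·row0  ⇒  L[1][0]=3, U row1=(0, -3, 0, -1)
  row2 ← row2 − (4)·row0  ⇒  L[2][0]=4, U row2=(0, 3, -1, 4)
  row3 ← row3 − (-1)·row0  ⇒  L[3][0]=-1, U row3=(0, -6, -1, 4)
Step 2: pivot at (1,1) is -3.
  row2 ← row2 − (-1)·row1  ⇒  L[2][1]=-1, U row2=(0, 0, -1, 3)
  row3 ← row3 − (2)·row1  ⇒  L[3][1]=2, U row3=(0, 0, -1, 6)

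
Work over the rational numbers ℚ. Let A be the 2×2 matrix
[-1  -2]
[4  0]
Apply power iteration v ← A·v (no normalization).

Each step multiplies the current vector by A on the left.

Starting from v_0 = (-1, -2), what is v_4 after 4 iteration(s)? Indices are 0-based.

v_4 = (19, -172)

v_0 = (-1, -2).
v_1 = A·v_0 = (5, -4).
v_2 = A·v_1 = (3, 20).
v_3 = A·v_2 = (-43, 12).
v_4 = A·v_3 = (19, -172).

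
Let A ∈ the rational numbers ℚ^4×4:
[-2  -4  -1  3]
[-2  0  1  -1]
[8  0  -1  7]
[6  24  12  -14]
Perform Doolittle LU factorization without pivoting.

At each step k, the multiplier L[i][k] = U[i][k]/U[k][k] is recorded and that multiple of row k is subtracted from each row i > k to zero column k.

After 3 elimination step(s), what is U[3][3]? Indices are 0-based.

U[3][3] = 4

[col 0] pivot -2
  R1 -= 1*R0 → (0, 4, 2, -4)  (L[1][0] := 1)
  R2 -= -4*R0 → (0, -16, -5, 19)  (L[2][0] := -4)
  R3 -= -3*R0 → (0, 12, 9, -5)  (L[3][0] := -3)
[col 1] pivot 4
  R2 -= -4*R1 → (0, 0, 3, 3)  (L[2][1] := -4)
  R3 -= 3*R1 → (0, 0, 3, 7)  (L[3][1] := 3)
[col 2] pivot 3
  R3 -= 1*R2 → (0, 0, 0, 4)  (L[3][2] := 1)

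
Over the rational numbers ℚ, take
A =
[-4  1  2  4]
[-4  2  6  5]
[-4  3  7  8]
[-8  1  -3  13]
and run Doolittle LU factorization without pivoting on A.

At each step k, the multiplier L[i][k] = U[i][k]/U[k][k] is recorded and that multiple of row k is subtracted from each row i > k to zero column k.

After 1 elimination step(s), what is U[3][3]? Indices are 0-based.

U[3][3] = 5

Step 1: pivot at (0,0) is -4.
  row1 ← row1 − (1)·row0  ⇒  L[1][0]=1, U row1=(0, 1, 4, 1)
  row2 ← row2 − (1)·row0  ⇒  L[2][0]=1, U row2=(0, 2, 5, 4)
  row3 ← row3 − (2)·row0  ⇒  L[3][0]=2, U row3=(0, -1, -7, 5)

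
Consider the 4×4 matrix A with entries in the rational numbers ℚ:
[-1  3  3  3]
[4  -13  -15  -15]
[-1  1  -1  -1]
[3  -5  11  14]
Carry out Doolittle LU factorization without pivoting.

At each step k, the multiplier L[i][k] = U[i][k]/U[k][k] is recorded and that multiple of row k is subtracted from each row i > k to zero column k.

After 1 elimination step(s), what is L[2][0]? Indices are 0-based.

Step 1: pivot at (0,0) is -1.
  row1 ← row1 − (-4)·row0  ⇒  L[1][0]=-4, U row1=(0, -1, -3, -3)
  row2 ← row2 − (1)·row0  ⇒  L[2][0]=1, U row2=(0, -2, -4, -4)
  row3 ← row3 − (-3)·row0  ⇒  L[3][0]=-3, U row3=(0, 4, 20, 23)

L[2][0] = 1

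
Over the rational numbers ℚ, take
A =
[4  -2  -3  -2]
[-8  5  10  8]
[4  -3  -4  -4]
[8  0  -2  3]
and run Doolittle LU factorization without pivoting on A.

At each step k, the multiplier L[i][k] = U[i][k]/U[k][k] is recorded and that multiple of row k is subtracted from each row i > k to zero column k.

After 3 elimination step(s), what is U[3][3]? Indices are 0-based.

U[3][3] = -1

k=0: U[0][0]=4
  eliminate (1,0): mult=-2, new row 1: (0, 1, 4, 4); set L[1][0]=-2
  eliminate (2,0): mult=1, new row 2: (0, -1, -1, -2); set L[2][0]=1
  eliminate (3,0): mult=2, new row 3: (0, 4, 4, 7); set L[3][0]=2
k=1: U[1][1]=1
  eliminate (2,1): mult=-1, new row 2: (0, 0, 3, 2); set L[2][1]=-1
  eliminate (3,1): mult=4, new row 3: (0, 0, -12, -9); set L[3][1]=4
k=2: U[2][2]=3
  eliminate (3,2): mult=-4, new row 3: (0, 0, 0, -1); set L[3][2]=-4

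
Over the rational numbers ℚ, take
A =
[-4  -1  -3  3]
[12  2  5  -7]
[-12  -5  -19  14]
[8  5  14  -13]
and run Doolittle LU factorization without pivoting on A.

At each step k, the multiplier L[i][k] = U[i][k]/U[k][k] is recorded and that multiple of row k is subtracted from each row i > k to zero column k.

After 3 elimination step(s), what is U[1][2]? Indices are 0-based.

k=0: U[0][0]=-4
  eliminate (1,0): mult=-3, new row 1: (0, -1, -4, 2); set L[1][0]=-3
  eliminate (2,0): mult=3, new row 2: (0, -2, -10, 5); set L[2][0]=3
  eliminate (3,0): mult=-2, new row 3: (0, 3, 8, -7); set L[3][0]=-2
k=1: U[1][1]=-1
  eliminate (2,1): mult=2, new row 2: (0, 0, -2, 1); set L[2][1]=2
  eliminate (3,1): mult=-3, new row 3: (0, 0, -4, -1); set L[3][1]=-3
k=2: U[2][2]=-2
  eliminate (3,2): mult=2, new row 3: (0, 0, 0, -3); set L[3][2]=2

U[1][2] = -4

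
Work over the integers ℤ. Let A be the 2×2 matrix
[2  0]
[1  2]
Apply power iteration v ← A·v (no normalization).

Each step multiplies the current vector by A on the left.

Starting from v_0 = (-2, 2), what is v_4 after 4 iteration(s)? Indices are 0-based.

v_4 = (-32, -32)

v_0 = (-2, 2).
v_1 = A·v_0 = (-4, 2).
v_2 = A·v_1 = (-8, 0).
v_3 = A·v_2 = (-16, -8).
v_4 = A·v_3 = (-32, -32).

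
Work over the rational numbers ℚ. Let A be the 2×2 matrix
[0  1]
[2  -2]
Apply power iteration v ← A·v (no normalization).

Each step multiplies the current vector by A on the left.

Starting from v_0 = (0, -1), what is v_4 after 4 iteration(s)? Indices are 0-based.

v_4 = (16, -44)

v_0 = (0, -1).
v_1 = A·v_0 = (-1, 2).
v_2 = A·v_1 = (2, -6).
v_3 = A·v_2 = (-6, 16).
v_4 = A·v_3 = (16, -44).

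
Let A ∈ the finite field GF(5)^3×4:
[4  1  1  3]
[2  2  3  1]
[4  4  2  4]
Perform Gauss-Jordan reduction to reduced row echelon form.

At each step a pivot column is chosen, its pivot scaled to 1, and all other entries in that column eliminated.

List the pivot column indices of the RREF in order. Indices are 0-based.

pivot columns: 0, 1, 2

step 1: normalize row 0 (÷4) = (1, 4, 4, 2)
  row 1: subtract 2×row0 = (0, 4, 0, 2)
  row 2: subtract 4×row0 = (0, 3, 1, 1)
step 2: normalize row 1 (÷4) = (0, 1, 0, 3)
  row 0: subtract 4×row1 = (1, 0, 4, 0)
  row 2: subtract 3×row1 = (0, 0, 1, 2)
step 3: normalize row 2 (÷1) = (0, 0, 1, 2)
  row 0: subtract 4×row2 = (1, 0, 0, 2)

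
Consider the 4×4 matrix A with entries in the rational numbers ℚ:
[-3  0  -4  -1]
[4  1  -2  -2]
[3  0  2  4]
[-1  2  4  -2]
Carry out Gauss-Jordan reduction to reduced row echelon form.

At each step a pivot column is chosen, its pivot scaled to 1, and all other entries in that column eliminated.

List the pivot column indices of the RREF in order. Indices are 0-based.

[1] R0 /= -3  ⇒  (1, 0, 4/3, 1/3)
     R1 -= 4·R0  ⇒  (0, 1, -22/3, -10/3)
     R2 -= 3·R0  ⇒  (0, 0, -2, 3)
     R3 -= -1·R0  ⇒  (0, 2, 16/3, -5/3)
[2] R1 /= 1  ⇒  (0, 1, -22/3, -10/3)
     R3 -= 2·R1  ⇒  (0, 0, 20, 5)
[3] R2 /= -2  ⇒  (0, 0, 1, -3/2)
     R0 -= 4/3·R2  ⇒  (1, 0, 0, 7/3)
     R1 -= -22/3·R2  ⇒  (0, 1, 0, -43/3)
     R3 -= 20·R2  ⇒  (0, 0, 0, 35)
[4] R3 /= 35  ⇒  (0, 0, 0, 1)
     R0 -= 7/3·R3  ⇒  (1, 0, 0, 0)
     R1 -= -43/3·R3  ⇒  (0, 1, 0, 0)
     R2 -= -3/2·R3  ⇒  (0, 0, 1, 0)

pivot columns: 0, 1, 2, 3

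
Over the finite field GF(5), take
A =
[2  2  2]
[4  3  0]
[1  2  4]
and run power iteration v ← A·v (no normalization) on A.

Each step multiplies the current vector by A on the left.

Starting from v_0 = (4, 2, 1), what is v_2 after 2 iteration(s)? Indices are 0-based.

v_2 = (1, 2, 1)

v_0 = (4, 2, 1).
v_1 = A·v_0 = (4, 2, 2).
v_2 = A·v_1 = (1, 2, 1).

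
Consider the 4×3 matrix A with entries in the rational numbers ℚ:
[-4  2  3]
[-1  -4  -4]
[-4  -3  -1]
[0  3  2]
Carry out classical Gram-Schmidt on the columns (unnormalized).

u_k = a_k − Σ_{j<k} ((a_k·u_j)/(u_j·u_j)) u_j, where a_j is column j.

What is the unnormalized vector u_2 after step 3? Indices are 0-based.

Step 1: u_0 = a_0 = (-4, -1, -4, 0).
Step 2: u_1 = a_1 − (8/33)·u_0 = (98/33, -124/33, -67/33, 3).
Step 3: u_2 = a_2 − (-4/33)·u_0 − (211/238)·u_1 = (-2/17, -94/119, 75/238, -157/238).

u_2 = (-2/17, -94/119, 75/238, -157/238)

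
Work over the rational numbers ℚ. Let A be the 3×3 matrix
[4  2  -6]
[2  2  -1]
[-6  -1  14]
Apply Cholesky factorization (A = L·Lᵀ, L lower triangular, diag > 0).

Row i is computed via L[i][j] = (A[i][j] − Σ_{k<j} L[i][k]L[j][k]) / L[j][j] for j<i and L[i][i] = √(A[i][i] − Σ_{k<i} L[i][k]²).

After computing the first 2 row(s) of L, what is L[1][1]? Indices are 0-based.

L[1][1] = 1

Step 1: L[0][0] = √(4) = 2.
  L[1][0] = (2) / L[0][0] = 1.
Step 2: L[1][1] = √(1) = 1.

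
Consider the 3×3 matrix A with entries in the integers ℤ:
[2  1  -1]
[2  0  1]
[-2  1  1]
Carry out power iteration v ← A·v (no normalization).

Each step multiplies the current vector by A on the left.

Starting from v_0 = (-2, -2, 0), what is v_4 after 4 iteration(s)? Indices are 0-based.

v_0 = (-2, -2, 0).
v_1 = A·v_0 = (-6, -4, 2).
v_2 = A·v_1 = (-18, -10, 10).
v_3 = A·v_2 = (-56, -26, 36).
v_4 = A·v_3 = (-174, -76, 122).

v_4 = (-174, -76, 122)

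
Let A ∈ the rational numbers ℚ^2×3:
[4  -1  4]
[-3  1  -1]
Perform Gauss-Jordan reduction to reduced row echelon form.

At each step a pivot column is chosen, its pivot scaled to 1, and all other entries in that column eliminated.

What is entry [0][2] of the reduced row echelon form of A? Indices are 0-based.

[1] R0 /= 4  ⇒  (1, -1/4, 1)
     R1 -= -3·R0  ⇒  (0, 1/4, 2)
[2] R1 /= 1/4  ⇒  (0, 1, 8)
     R0 -= -1/4·R1  ⇒  (1, 0, 3)

M[0][2] = 3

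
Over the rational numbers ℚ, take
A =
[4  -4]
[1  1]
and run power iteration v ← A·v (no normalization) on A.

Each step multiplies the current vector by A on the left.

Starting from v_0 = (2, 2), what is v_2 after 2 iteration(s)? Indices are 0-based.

v_2 = (-16, 4)

v_0 = (2, 2).
v_1 = A·v_0 = (0, 4).
v_2 = A·v_1 = (-16, 4).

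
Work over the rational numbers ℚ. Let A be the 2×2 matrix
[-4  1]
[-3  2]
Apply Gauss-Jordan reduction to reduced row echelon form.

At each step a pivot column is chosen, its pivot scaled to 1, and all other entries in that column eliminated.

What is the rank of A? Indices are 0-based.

rank = 2

step 1: normalize row 0 (÷-4) = (1, -1/4)
  row 1: subtract -3×row0 = (0, 5/4)
step 2: normalize row 1 (÷5/4) = (0, 1)
  row 0: subtract -1/4×row1 = (1, 0)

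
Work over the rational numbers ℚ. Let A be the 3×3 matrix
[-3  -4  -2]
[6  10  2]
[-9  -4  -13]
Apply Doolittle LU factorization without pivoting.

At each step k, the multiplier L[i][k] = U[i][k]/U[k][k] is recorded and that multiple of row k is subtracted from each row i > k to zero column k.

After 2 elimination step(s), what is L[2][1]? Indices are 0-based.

L[2][1] = 4

Step 1: pivot at (0,0) is -3.
  row1 ← row1 − (-2)·row0  ⇒  L[1][0]=-2, U row1=(0, 2, -2)
  row2 ← row2 − (3)·row0  ⇒  L[2][0]=3, U row2=(0, 8, -7)
Step 2: pivot at (1,1) is 2.
  row2 ← row2 − (4)·row1  ⇒  L[2][1]=4, U row2=(0, 0, 1)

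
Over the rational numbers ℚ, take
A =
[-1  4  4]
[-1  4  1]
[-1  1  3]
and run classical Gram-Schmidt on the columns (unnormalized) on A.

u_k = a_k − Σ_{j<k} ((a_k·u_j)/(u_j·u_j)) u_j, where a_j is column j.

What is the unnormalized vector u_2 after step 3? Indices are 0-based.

Step 1: u_0 = a_0 = (-1, -1, -1).
Step 2: u_1 = a_1 − (-3)·u_0 = (1, 1, -2).
Step 3: u_2 = a_2 − (-8/3)·u_0 − (-1/6)·u_1 = (3/2, -3/2, 0).

u_2 = (3/2, -3/2, 0)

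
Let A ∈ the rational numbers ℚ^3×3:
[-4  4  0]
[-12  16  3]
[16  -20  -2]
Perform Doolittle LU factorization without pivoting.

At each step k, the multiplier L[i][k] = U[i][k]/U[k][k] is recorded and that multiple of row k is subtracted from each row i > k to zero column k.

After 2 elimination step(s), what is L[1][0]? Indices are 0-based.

[col 0] pivot -4
  R1 -= 3*R0 → (0, 4, 3)  (L[1][0] := 3)
  R2 -= -4*R0 → (0, -4, -2)  (L[2][0] := -4)
[col 1] pivot 4
  R2 -= -1*R1 → (0, 0, 1)  (L[2][1] := -1)

L[1][0] = 3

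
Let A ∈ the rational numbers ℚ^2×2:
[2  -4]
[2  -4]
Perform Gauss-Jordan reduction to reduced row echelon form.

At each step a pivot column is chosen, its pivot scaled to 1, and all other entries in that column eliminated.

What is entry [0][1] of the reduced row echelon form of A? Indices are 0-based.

[1] R0 /= 2  ⇒  (1, -2)
     R1 -= 2·R0  ⇒  (0, 0)
column 1 empty below row 1

M[0][1] = -2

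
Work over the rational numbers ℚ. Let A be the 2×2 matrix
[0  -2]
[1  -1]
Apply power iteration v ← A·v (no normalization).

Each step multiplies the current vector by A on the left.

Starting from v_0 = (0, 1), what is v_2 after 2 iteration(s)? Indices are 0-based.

v_0 = (0, 1).
v_1 = A·v_0 = (-2, -1).
v_2 = A·v_1 = (2, -1).

v_2 = (2, -1)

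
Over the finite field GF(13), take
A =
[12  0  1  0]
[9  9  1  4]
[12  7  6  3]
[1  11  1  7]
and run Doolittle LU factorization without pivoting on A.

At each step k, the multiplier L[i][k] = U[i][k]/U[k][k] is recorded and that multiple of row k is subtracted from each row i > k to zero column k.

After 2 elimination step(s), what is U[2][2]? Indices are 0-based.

[col 0] pivot 12
  R1 -= 4*R0 → (0, 9, 10, 4)  (L[1][0] := 4)
  R2 -= 1*R0 → (0, 7, 5, 3)  (L[2][0] := 1)
  R3 -= 12*R0 → (0, 11, 2, 7)  (L[3][0] := 12)
[col 1] pivot 9
  R2 -= 8*R1 → (0, 0, 3, 10)  (L[2][1] := 8)
  R3 -= 7*R1 → (0, 0, 10, 5)  (L[3][1] := 7)

U[2][2] = 3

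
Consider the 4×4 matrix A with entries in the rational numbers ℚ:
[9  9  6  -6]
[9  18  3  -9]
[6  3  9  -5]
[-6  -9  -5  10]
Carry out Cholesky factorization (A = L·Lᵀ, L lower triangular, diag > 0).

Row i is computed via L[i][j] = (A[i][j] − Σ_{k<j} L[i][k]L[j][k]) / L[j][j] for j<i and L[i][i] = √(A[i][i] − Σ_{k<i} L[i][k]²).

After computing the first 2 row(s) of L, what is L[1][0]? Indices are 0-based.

L[1][0] = 3

Step 1: L[0][0] = √(9) = 3.
  L[1][0] = (9) / L[0][0] = 3.
Step 2: L[1][1] = √(9) = 3.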